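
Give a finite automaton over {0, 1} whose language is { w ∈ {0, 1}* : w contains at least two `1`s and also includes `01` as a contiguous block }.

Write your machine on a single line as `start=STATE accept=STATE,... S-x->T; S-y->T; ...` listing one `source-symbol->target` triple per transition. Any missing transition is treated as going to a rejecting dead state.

start=q0; accept=q4; q0-0->q1; q0-1->q2; q1-0->q1; q1-1->q3; q2-0->q3; q2-1->q2; q3-0->q3; q3-1->q4; q4-0->q4; q4-1->q4

Build one automaton per condition and run them in lockstep. One (4 states) tracks the count of `1`s, saturating at 3; the other (3 states) tracks whether and how much of `01` has been seen. Each combined state is a pair, one component from each; accept when both components accept. After merging equivalent states the machine shrinks.
With 5 states:
        0   1  
>  q0   q1  q2 
   q1   q1  q3 
   q2   q3  q2 
   q3   q3  q4 
 * q4   q4  q4 
(> = start, * = accepting)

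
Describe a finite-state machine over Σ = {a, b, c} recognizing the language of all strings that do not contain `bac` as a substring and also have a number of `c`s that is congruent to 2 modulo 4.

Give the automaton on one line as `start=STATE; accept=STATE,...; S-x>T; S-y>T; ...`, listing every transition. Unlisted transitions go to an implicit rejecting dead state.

Build one automaton per condition and run them in lockstep. The first has 4 states tracking partial matches of the forbidden pattern `bac`; the second has 4 states tracking the count of `c`s modulo 4. A product state is a pair (one from each), accepting exactly when both do.
          a    b    c  
>  q0     q0   q1   q2 
   q1     q3   q1   q2 
   q2     q2   q4   q5 
   q3     q0   q1   q6 
   q4     q7   q4   q5 
 * q5     q5   q8   q9 
   q6     q6   q6  q10 
   q7     q2   q4  q10 
 * q8    q11   q8   q9 
   q9     q9  q12   q0 
   q10   q10  q10  q13 
 * q11    q5   q8  q13 
   q12   q14  q12   q0 
   q13   q13  q13  q15 
   q14    q9  q12  q15 
   q15   q15  q15   q6 
(> = start, * = accepting)

start=q0; accept=q5,q8,q11; q0-a>q0; q0-b>q1; q0-c>q2; q1-a>q3; q1-b>q1; q1-c>q2; q2-a>q2; q2-b>q4; q2-c>q5; q3-a>q0; q3-b>q1; q3-c>q6; q4-a>q7; q4-b>q4; q4-c>q5; q5-a>q5; q5-b>q8; q5-c>q9; q6-a>q6; q6-b>q6; q6-c>q10; q7-a>q2; q7-b>q4; q7-c>q10; q8-a>q11; q8-b>q8; q8-c>q9; q9-a>q9; q9-b>q12; q9-c>q0; q10-a>q10; q10-b>q10; q10-c>q13; q11-a>q5; q11-b>q8; q11-c>q13; q12-a>q14; q12-b>q12; q12-c>q0; q13-a>q13; q13-b>q13; q13-c>q15; q14-a>q9; q14-b>q12; q14-c>q15; q15-a>q15; q15-b>q15; q15-c>q6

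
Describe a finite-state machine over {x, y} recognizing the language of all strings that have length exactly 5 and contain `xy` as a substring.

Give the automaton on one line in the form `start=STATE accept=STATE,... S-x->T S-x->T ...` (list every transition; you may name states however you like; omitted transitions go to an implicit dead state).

Handle the two conditions separately and then intersect. One (7 states) tracks the input length, saturating at 6; the other (3 states) tracks whether and how much of `xy` has been seen. Each combined state is a pair, one component from each; accept when both components accept.
An 18-state machine:
       x  y 
>  A   B  C 
   B   D  E 
   C   D  F 
   D   G  H 
   E   H  H 
   F   G  I 
   G   J  K 
   H   K  K 
   I   J  L 
   J   M  N 
   K   N  N 
   L   M  O 
   M   P  Q 
 * N   Q  Q 
   O   P  R 
   P   P  Q 
   Q   Q  Q 
   R   P  R 
(> = start, * = accepting)

start=A accept=N A-x->B A-y->C B-x->D B-y->E C-x->D C-y->F D-x->G D-y->H E-x->H E-y->H F-x->G F-y->I G-x->J G-y->K H-x->K H-y->K I-x->J I-y->L J-x->M J-y->N K-x->N K-y->N L-x->M L-y->O M-x->P M-y->Q N-x->Q N-y->Q O-x->P O-y->R P-x->P P-y->Q Q-x->Q Q-y->Q R-x->P R-y->R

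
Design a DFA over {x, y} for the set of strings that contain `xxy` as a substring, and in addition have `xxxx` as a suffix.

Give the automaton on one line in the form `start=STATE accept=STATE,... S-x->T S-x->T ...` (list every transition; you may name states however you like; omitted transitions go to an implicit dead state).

start=s0 accept=s7 s0-x->s1 s0-y->s0 s1-x->s2 s1-y->s0 s2-x->s2 s2-y->s3 s3-x->s4 s3-y->s3 s4-x->s5 s4-y->s3 s5-x->s6 s5-y->s3 s6-x->s7 s6-y->s3 s7-x->s7 s7-y->s3

Build one automaton per condition and run them in lockstep. The first has 4 states tracking whether and how much of `xxy` has been seen; the second has 5 states tracking how much of the suffix `xxxx` has currently been matched. A product state is a pair (one from each), accepting exactly when both do. Minimizing collapses redundant product states.
An 8-state machine:
        x   y  
>  s0   s1  s0 
   s1   s2  s0 
   s2   s2  s3 
   s3   s4  s3 
   s4   s5  s3 
   s5   s6  s3 
   s6   s7  s3 
 * s7   s7  s3 
(> = start, * = accepting)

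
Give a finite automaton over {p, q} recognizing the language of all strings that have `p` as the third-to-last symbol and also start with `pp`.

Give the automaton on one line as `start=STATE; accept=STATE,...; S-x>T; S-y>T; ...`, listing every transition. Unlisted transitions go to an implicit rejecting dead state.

start=s0; accept=s4,s5,s6,s7; s0-p>s1; s0-q>s2; s1-p>s3; s1-q>s2; s2-p>s2; s2-q>s2; s3-p>s4; s3-q>s5; s4-p>s4; s4-q>s5; s5-p>s6; s5-q>s7; s6-p>s3; s6-q>s8; s7-p>s9; s7-q>s10; s8-p>s6; s8-q>s7; s9-p>s3; s9-q>s8; s10-p>s9; s10-q>s10

Run two small machines in parallel and take their product. One (15 states) tracks the last 3 symbols read; the other (4 states) tracks whether the input so far still matches the prefix `pp`. Each combined state is a pair, one component from each; accept when both components accept. Equivalent product states are then merged.
With 11 states:
          p    q  
>  s0     s1   s2 
   s1     s3   s2 
   s2     s2   s2 
   s3     s4   s5 
 * s4     s4   s5 
 * s5     s6   s7 
 * s6     s3   s8 
 * s7     s9  s10 
   s8     s6   s7 
   s9     s3   s8 
   s10    s9  s10 
(> = start, * = accepting)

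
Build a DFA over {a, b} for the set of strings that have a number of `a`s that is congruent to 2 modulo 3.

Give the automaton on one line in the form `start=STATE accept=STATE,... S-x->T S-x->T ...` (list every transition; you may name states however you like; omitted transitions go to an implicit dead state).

start=q0 accept=q2 q0-a->q1 q0-b->q0 q1-a->q2 q1-b->q1 q2-a->q0 q2-b->q2

Keep the running count of `a`s modulo 3: each `a` advances along the cycle q0 → q1 → q2 → q0 while other symbols loop. Accept at q2.
A 3-state machine:
        a   b  
>  q0   q1  q0 
   q1   q2  q1 
 * q2   q0  q2 
(> = start, * = accepting)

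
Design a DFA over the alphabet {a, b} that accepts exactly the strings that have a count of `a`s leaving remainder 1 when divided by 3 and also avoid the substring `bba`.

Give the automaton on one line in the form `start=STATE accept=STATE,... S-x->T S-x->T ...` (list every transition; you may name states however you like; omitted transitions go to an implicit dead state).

Build one automaton per condition and run them in lockstep. The first has 3 states tracking the count of `a`s modulo 3; the second has 4 states tracking partial matches of the forbidden pattern `bba`. A product state is a pair (one from each), accepting exactly when both do. Equivalent product states are then merged.
        a   b  
>  q0   q1  q2 
 * q1   q3  q4 
   q2   q1  q5 
   q3   q0  q6 
 * q4   q3  q7 
   q5   q5  q5 
   q6   q0  q5 
 * q7   q5  q7 
(> = start, * = accepting)

start=q0 accept=q1,q4,q7 q0-a->q1 q0-b->q2 q1-a->q3 q1-b->q4 q2-a->q1 q2-b->q5 q3-a->q0 q3-b->q6 q4-a->q3 q4-b->q7 q5-a->q5 q5-b->q5 q6-a->q0 q6-b->q5 q7-a->q5 q7-b->q7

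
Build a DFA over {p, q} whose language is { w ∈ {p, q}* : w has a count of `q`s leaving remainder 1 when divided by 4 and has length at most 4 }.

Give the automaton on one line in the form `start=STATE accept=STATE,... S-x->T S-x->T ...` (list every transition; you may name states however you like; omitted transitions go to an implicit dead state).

Run two small machines in parallel and take their product. The first has 4 states tracking the count of `q`s modulo 4; the second has 6 states tracking the input length, saturating at 5. A product state is a pair (one from each), accepting exactly when both do. Minimizing collapses redundant product states.
A 9-state machine:
        p   q  
>  S0   S1  S2 
   S1   S3  S4 
 * S2   S4  S5 
   S3   S6  S7 
 * S4   S7  S5 
   S5   S5  S5 
   S6   S5  S8 
 * S7   S8  S5 
 * S8   S5  S5 
(> = start, * = accepting)

start=S0 accept=S2,S4,S7,S8 S0-p->S1 S0-q->S2 S1-p->S3 S1-q->S4 S2-p->S4 S2-q->S5 S3-p->S6 S3-q->S7 S4-p->S7 S4-q->S5 S5-p->S5 S5-q->S5 S6-p->S5 S6-q->S8 S7-p->S8 S7-q->S5 S8-p->S5 S8-q->S5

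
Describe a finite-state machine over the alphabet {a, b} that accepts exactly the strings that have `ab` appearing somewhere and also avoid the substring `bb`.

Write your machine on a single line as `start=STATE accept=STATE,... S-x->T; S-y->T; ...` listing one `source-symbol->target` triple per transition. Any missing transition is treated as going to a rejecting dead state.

start=q0; accept=q3,q5; q0-a->q1; q0-b->q2; q1-a->q1; q1-b->q3; q2-a->q1; q2-b->q4; q3-a->q5; q3-b->q4; q4-a->q4; q4-b->q4; q5-a->q5; q5-b->q3

Handle the two conditions separately and then intersect. One (3 states) tracks whether and how much of `ab` has been seen; the other (3 states) tracks partial matches of the forbidden pattern `bb`. Each combined state is a pair, one component from each; accept when both components accept. Minimizing collapses redundant product states.
With 6 states:
        a   b  
>  q0   q1  q2 
   q1   q1  q3 
   q2   q1  q4 
 * q3   q5  q4 
   q4   q4  q4 
 * q5   q5  q3 
(> = start, * = accepting)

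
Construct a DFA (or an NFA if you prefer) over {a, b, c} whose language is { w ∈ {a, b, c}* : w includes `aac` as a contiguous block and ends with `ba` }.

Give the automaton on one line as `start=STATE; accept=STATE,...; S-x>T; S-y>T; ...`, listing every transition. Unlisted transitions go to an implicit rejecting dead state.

Run two small machines in parallel and take their product. One (4 states) tracks whether and how much of `aac` has been seen; the other (3 states) tracks how much of the suffix `ba` has currently been matched. Each combined state is a pair, one component from each; accept when both components accept.
With 8 states:
        a   b   c  
>  q0   q1  q2  q0 
   q1   q3  q2  q0 
   q2   q4  q2  q0 
   q3   q3  q2  q5 
   q4   q3  q2  q0 
   q5   q5  q6  q5 
   q6   q7  q6  q5 
 * q7   q5  q6  q5 
(> = start, * = accepting)

start=q0; accept=q7; q0-a>q1; q0-b>q2; q0-c>q0; q1-a>q3; q1-b>q2; q1-c>q0; q2-a>q4; q2-b>q2; q2-c>q0; q3-a>q3; q3-b>q2; q3-c>q5; q4-a>q3; q4-b>q2; q4-c>q0; q5-a>q5; q5-b>q6; q5-c>q5; q6-a>q7; q6-b>q6; q6-c>q5; q7-a>q5; q7-b>q6; q7-c>q5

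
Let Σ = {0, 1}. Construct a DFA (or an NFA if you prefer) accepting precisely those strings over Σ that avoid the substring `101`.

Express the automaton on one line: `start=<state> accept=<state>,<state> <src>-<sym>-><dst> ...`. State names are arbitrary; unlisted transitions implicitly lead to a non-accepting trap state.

start=q0 accept=q0,q1,q2 q0-0->q0 q0-1->q1 q1-0->q2 q1-1->q1 q2-0->q0 q2-1->q3 q3-0->q3 q3-1->q3

Track partial matches of the forbidden pattern `101`. State q3 is a dead state reached once `101` has occurred; every other state accepts. q0 means no part of `101` is currently matched.
4 states suffice.
        0   1  
>* q0   q0  q1 
 * q1   q2  q1 
 * q2   q0  q3 
   q3   q3  q3 
(> = start, * = accepting)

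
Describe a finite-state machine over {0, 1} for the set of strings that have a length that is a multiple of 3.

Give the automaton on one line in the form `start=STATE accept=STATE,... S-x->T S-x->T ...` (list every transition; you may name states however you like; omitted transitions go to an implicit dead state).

start=q0 accept=q0 q0-0->q1 q0-1->q1 q1-0->q2 q1-1->q2 q2-0->q0 q2-1->q0

Count input length modulo 3: every symbol advances one step around the cycle q0 → q1 → q2 → q0. Accept at q0.
3 states suffice.
        0   1  
>* q0   q1  q1 
   q1   q2  q2 
   q2   q0  q0 
(> = start, * = accepting)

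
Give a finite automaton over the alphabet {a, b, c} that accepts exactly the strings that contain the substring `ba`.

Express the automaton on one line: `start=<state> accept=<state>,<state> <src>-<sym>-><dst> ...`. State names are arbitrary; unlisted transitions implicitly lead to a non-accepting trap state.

start=q0 accept=q2 q0-a->q0 q0-b->q1 q0-c->q0 q1-a->q2 q1-b->q1 q1-c->q0 q2-a->q2 q2-b->q2 q2-c->q2

States q0..q1 record the length of the longest prefix of `ba` that matches the current input suffix. Reaching q2 means `ba` has been seen, and we stay there forever. Accept from q2.
3 states suffice.
        a   b   c  
>  q0   q0  q1  q0 
   q1   q2  q1  q0 
 * q2   q2  q2  q2 
(> = start, * = accepting)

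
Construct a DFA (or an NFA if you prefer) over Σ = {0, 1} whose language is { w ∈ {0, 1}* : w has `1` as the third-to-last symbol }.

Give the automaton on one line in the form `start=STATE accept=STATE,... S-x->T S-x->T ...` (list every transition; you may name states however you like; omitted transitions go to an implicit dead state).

start=A accept=L,M,N,O A-0->B A-1->C B-0->D B-1->E C-0->F C-1->G D-0->H D-1->I E-0->J E-1->K F-0->L F-1->M G-0->N G-1->O H-0->H H-1->I I-0->J I-1->K J-0->L J-1->M K-0->N K-1->O L-0->H L-1->I M-0->J M-1->K N-0->L N-1->M O-0->N O-1->O

Because acceptance depends on a position counted from the end, the machine has to buffer the most recent 3 symbols. Make each state the string of the last up-to-3 symbols read; on input `x` shift the window left and append `x`. Accept when the buffered window has length 3 and begins with `1`.
A 15-state machine:
       0  1 
>  A   B  C 
   B   D  E 
   C   F  G 
   D   H  I 
   E   J  K 
   F   L  M 
   G   N  O 
   H   H  I 
   I   J  K 
   J   L  M 
   K   N  O 
 * L   H  I 
 * M   J  K 
 * N   L  M 
 * O   N  O 
(> = start, * = accepting)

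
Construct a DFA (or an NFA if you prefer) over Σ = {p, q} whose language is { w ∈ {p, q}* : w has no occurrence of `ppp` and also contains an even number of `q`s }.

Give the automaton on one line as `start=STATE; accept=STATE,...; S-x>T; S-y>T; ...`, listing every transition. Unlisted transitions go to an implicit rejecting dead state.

start=s0; accept=s0,s1,s3; s0-p>s1; s0-q>s2; s1-p>s3; s1-q>s2; s2-p>s4; s2-q>s0; s3-p>s5; s3-q>s2; s4-p>s6; s4-q>s0; s5-p>s5; s5-q>s7; s6-p>s7; s6-q>s0; s7-p>s7; s7-q>s5

Run two small machines in parallel and take their product. The first has 4 states tracking partial matches of the forbidden pattern `ppp`; the second has 2 states tracking the count of `q`s modulo 2. A product state is a pair (one from each), accepting exactly when both do.
With 8 states:
        p   q  
>* s0   s1  s2 
 * s1   s3  s2 
   s2   s4  s0 
 * s3   s5  s2 
   s4   s6  s0 
   s5   s5  s7 
   s6   s7  s0 
   s7   s7  s5 
(> = start, * = accepting)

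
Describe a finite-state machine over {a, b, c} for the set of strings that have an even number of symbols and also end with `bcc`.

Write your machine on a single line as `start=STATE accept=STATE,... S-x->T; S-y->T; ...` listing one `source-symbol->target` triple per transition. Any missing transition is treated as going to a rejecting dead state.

Run two small machines in parallel and take their product. One (2 states) tracks the input length modulo 2; the other (4 states) tracks how much of the suffix `bcc` has currently been matched. Each combined state is a pair, one component from each; accept when both components accept.
        a   b   c  
>  S0   S1  S2  S1 
   S1   S0  S3  S0 
   S2   S0  S3  S4 
   S3   S1  S2  S5 
   S4   S1  S2  S6 
   S5   S0  S3  S7 
   S6   S0  S3  S0 
 * S7   S1  S2  S1 
(> = start, * = accepting)

start=S0; accept=S7; S0-a->S1; S0-b->S2; S0-c->S1; S1-a->S0; S1-b->S3; S1-c->S0; S2-a->S0; S2-b->S3; S2-c->S4; S3-a->S1; S3-b->S2; S3-c->S5; S4-a->S1; S4-b->S2; S4-c->S6; S5-a->S0; S5-b->S3; S5-c->S7; S6-a->S0; S6-b->S3; S6-c->S0; S7-a->S1; S7-b->S2; S7-c->S1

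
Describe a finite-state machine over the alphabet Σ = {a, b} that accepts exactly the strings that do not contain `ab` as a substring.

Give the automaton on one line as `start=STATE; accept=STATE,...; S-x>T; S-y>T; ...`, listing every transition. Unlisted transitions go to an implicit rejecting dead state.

This is the complement of 'contains `ab`'. Use the same substring-matching states — q0 through q2 holding how much of `ab` has just been matched — but flip the accepting set: everything except the trap q2 accepts.
        a   b  
>* q0   q1  q0 
 * q1   q1  q2 
   q2   q2  q2 
(> = start, * = accepting)

start=q0; accept=q0,q1; q0-a>q1; q0-b>q0; q1-a>q1; q1-b>q2; q2-a>q2; q2-b>q2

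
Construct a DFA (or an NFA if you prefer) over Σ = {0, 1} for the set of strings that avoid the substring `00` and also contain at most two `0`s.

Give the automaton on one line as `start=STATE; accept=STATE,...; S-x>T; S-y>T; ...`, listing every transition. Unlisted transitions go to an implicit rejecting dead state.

start=A; accept=A,B,D,E; A-0>B; A-1>A; B-0>C; B-1>D; C-0>C; C-1>C; D-0>E; D-1>D; E-0>C; E-1>E

Run two small machines in parallel and take their product. One (3 states) tracks partial matches of the forbidden pattern `00`; the other (4 states) tracks the count of `0`s, saturating at 3. Each combined state is a pair, one component from each; accept when both components accept. Equivalent product states are then merged.
5 states suffice.
       0  1 
>* A   B  A 
 * B   C  D 
   C   C  C 
 * D   E  D 
 * E   C  E 
(> = start, * = accepting)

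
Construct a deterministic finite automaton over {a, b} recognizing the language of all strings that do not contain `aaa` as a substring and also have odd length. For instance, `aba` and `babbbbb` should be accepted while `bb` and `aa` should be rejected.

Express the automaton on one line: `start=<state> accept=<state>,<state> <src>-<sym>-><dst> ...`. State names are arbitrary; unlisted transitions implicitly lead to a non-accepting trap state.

Run two small machines in parallel and take their product. One (4 states) tracks partial matches of the forbidden pattern `aaa`; the other (2 states) tracks the input length modulo 2. Each combined state is a pair, one component from each; accept when both components accept.
        a   b  
>  q0   q1  q2 
 * q1   q3  q0 
 * q2   q4  q0 
   q3   q5  q2 
   q4   q6  q2 
   q5   q7  q7 
 * q6   q7  q0 
   q7   q5  q5 
(> = start, * = accepting)

start=q0 accept=q1,q2,q6 q0-a->q1 q0-b->q2 q1-a->q3 q1-b->q0 q2-a->q4 q2-b->q0 q3-a->q5 q3-b->q2 q4-a->q6 q4-b->q2 q5-a->q7 q5-b->q7 q6-a->q7 q6-b->q0 q7-a->q5 q7-b->q5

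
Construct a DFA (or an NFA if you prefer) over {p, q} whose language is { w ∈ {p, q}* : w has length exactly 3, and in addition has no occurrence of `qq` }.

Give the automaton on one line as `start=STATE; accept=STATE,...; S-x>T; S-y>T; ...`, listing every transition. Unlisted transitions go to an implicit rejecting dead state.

start=s0; accept=s6; s0-p>s1; s0-q>s2; s1-p>s3; s1-q>s4; s2-p>s3; s2-q>s5; s3-p>s6; s3-q>s6; s4-p>s6; s4-q>s5; s5-p>s5; s5-q>s5; s6-p>s5; s6-q>s5

Handle the two conditions separately and then intersect. One (5 states) tracks the input length, saturating at 4; the other (3 states) tracks partial matches of the forbidden pattern `qq`. Each combined state is a pair, one component from each; accept when both components accept. Minimizing collapses redundant product states.
7 states suffice.
        p   q  
>  s0   s1  s2 
   s1   s3  s4 
   s2   s3  s5 
   s3   s6  s6 
   s4   s6  s5 
   s5   s5  s5 
 * s6   s5  s5 
(> = start, * = accepting)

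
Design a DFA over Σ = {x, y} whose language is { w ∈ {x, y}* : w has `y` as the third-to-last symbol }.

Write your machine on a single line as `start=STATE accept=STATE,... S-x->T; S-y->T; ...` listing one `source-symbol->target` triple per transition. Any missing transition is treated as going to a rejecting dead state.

Because acceptance depends on a position counted from the end, the machine has to buffer the most recent 3 symbols. Make each state the string of the last up-to-3 symbols read; on input `x` shift the window left and append `x`. Accept when the buffered window has length 3 and begins with `y`.
       x  y 
>  A   B  C 
   B   D  E 
   C   F  G 
   D   H  I 
   E   J  K 
   F   L  M 
   G   N  O 
   H   H  I 
   I   J  K 
   J   L  M 
   K   N  O 
 * L   H  I 
 * M   J  K 
 * N   L  M 
 * O   N  O 
(> = start, * = accepting)

start=A; accept=L,M,N,O; A-x->B; A-y->C; B-x->D; B-y->E; C-x->F; C-y->G; D-x->H; D-y->I; E-x->J; E-y->K; F-x->L; F-y->M; G-x->N; G-y->O; H-x->H; H-y->I; I-x->J; I-y->K; J-x->L; J-y->M; K-x->N; K-y->O; L-x->H; L-y->I; M-x->J; M-y->K; N-x->L; N-y->M; O-x->N; O-y->O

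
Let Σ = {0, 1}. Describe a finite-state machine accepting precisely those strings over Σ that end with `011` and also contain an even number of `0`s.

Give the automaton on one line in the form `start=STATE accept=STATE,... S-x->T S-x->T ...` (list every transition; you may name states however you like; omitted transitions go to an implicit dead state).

start=S0 accept=S4 S0-0->S1 S0-1->S0 S1-0->S2 S1-1->S1 S2-0->S1 S2-1->S3 S3-0->S1 S3-1->S4 S4-0->S1 S4-1->S0

Build one automaton per condition and run them in lockstep. One (4 states) tracks how much of the suffix `011` has currently been matched; the other (2 states) tracks the count of `0`s modulo 2. Each combined state is a pair, one component from each; accept when both components accept. After merging equivalent states the machine shrinks.
5 states suffice.
        0   1  
>  S0   S1  S0 
   S1   S2  S1 
   S2   S1  S3 
   S3   S1  S4 
 * S4   S1  S0 
(> = start, * = accepting)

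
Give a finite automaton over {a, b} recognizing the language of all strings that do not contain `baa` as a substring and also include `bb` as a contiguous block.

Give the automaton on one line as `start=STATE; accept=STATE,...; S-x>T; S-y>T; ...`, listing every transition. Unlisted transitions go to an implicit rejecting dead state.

start=q0; accept=q3,q5; q0-a>q0; q0-b>q1; q1-a>q2; q1-b>q3; q2-a>q4; q2-b>q1; q3-a>q5; q3-b>q3; q4-a>q4; q4-b>q4; q5-a>q4; q5-b>q3

Build one automaton per condition and run them in lockstep. The first has 4 states tracking partial matches of the forbidden pattern `baa`; the second has 3 states tracking whether and how much of `bb` has been seen. A product state is a pair (one from each), accepting exactly when both do. Minimizing collapses redundant product states.
A 6-state machine:
        a   b  
>  q0   q0  q1 
   q1   q2  q3 
   q2   q4  q1 
 * q3   q5  q3 
   q4   q4  q4 
 * q5   q4  q3 
(> = start, * = accepting)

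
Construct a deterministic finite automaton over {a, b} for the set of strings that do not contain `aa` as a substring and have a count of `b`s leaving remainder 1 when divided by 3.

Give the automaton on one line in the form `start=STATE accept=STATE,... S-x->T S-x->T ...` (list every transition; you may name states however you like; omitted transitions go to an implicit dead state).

Run two small machines in parallel and take their product. The first has 3 states tracking partial matches of the forbidden pattern `aa`; the second has 3 states tracking the count of `b`s modulo 3. A product state is a pair (one from each), accepting exactly when both do.
9 states suffice.
        a   b  
>  q0   q1  q2 
   q1   q3  q2 
 * q2   q4  q5 
   q3   q3  q6 
 * q4   q6  q5 
   q5   q7  q0 
   q6   q6  q8 
   q7   q8  q0 
   q8   q8  q3 
(> = start, * = accepting)

start=q0 accept=q2,q4 q0-a->q1 q0-b->q2 q1-a->q3 q1-b->q2 q2-a->q4 q2-b->q5 q3-a->q3 q3-b->q6 q4-a->q6 q4-b->q5 q5-a->q7 q5-b->q0 q6-a->q6 q6-b->q8 q7-a->q8 q7-b->q0 q8-a->q8 q8-b->q3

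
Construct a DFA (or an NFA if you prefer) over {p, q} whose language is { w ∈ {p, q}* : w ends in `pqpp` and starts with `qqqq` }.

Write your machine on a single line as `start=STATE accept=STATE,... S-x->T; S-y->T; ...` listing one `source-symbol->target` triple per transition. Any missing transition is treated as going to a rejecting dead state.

start=s0; accept=s9; s0-p->s1; s0-q->s2; s1-p->s1; s1-q->s1; s2-p->s1; s2-q->s3; s3-p->s1; s3-q->s4; s4-p->s1; s4-q->s5; s5-p->s6; s5-q->s5; s6-p->s6; s6-q->s7; s7-p->s8; s7-q->s5; s8-p->s9; s8-q->s7; s9-p->s6; s9-q->s7

Handle the two conditions separately and then intersect. The first has 5 states tracking how much of the suffix `pqpp` has currently been matched; the second has 6 states tracking whether the input so far still matches the prefix `qqqq`. A product state is a pair (one from each), accepting exactly when both do. Minimizing collapses redundant product states.
With 10 states:
        p   q  
>  s0   s1  s2 
   s1   s1  s1 
   s2   s1  s3 
   s3   s1  s4 
   s4   s1  s5 
   s5   s6  s5 
   s6   s6  s7 
   s7   s8  s5 
   s8   s9  s7 
 * s9   s6  s7 
(> = start, * = accepting)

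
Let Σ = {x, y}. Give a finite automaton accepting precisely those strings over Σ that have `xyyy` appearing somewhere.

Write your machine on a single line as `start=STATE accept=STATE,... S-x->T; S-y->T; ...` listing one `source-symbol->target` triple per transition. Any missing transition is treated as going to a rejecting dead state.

Track how much of `xyyy` has been matched so far: state S0 is no progress, S4 is the absorbing accept state reached once `xyyy` has occurred. Intermediate states record partial matches; on a mismatch, fall back to the longest reusable overlap.
5 states suffice.
        x   y  
>  S0   S1  S0 
   S1   S1  S2 
   S2   S1  S3 
   S3   S1  S4 
 * S4   S4  S4 
(> = start, * = accepting)

start=S0; accept=S4; S0-x->S1; S0-y->S0; S1-x->S1; S1-y->S2; S2-x->S1; S2-y->S3; S3-x->S1; S3-y->S4; S4-x->S4; S4-y->S4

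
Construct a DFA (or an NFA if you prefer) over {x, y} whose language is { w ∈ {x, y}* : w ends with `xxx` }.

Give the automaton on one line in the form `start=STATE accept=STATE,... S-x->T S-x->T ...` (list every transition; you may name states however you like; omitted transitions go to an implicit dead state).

Let each state record the length of the longest suffix of the input read so far that is also a prefix of `xxx`. q1 means the last symbol is `x`; q2 means the last 2 symbols are `xx`; q3 means the last 3 symbols are `xxx`. Accept only at q3, where the string currently ends in `xxx`.
With 4 states:
        x   y  
>  q0   q1  q0 
   q1   q2  q0 
   q2   q3  q0 
 * q3   q3  q0 
(> = start, * = accepting)

start=q0 accept=q3 q0-x->q1 q0-y->q0 q1-x->q2 q1-y->q0 q2-x->q3 q2-y->q0 q3-x->q3 q3-y->q0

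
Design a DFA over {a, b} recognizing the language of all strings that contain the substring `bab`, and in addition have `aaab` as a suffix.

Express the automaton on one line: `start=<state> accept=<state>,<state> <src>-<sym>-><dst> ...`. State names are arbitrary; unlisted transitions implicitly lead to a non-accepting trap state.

Run two small machines in parallel and take their product. One (4 states) tracks whether and how much of `bab` has been seen; the other (5 states) tracks how much of the suffix `aaab` has currently been matched. Each combined state is a pair, one component from each; accept when both components accept.
12 states suffice.
          a    b  
>  q0     q1   q2 
   q1     q3   q2 
   q2     q4   q2 
   q3     q5   q2 
   q4     q3   q6 
   q5     q5   q7 
   q6     q8   q6 
   q7     q4   q2 
   q8     q9   q6 
   q9    q10   q6 
   q10   q10  q11 
 * q11    q8   q6 
(> = start, * = accepting)

start=q0 accept=q11 q0-a->q1 q0-b->q2 q1-a->q3 q1-b->q2 q2-a->q4 q2-b->q2 q3-a->q5 q3-b->q2 q4-a->q3 q4-b->q6 q5-a->q5 q5-b->q7 q6-a->q8 q6-b->q6 q7-a->q4 q7-b->q2 q8-a->q9 q8-b->q6 q9-a->q10 q9-b->q6 q10-a->q10 q10-b->q11 q11-a->q8 q11-b->q6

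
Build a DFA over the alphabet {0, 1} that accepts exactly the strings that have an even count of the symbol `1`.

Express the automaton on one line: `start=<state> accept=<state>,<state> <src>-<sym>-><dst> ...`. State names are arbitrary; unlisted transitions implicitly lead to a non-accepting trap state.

start=q0 accept=q0 q0-0->q0 q0-1->q1 q1-0->q1 q1-1->q0

The only thing that matters is how many `1`s have appeared, reduced mod 2. Use one state per residue: q0 for 0, …, q1 for 1. Reading `1` moves to the next residue; anything else stays put. q0 is accepting.
2 states suffice.
        0   1  
>* q0   q0  q1 
   q1   q1  q0 
(> = start, * = accepting)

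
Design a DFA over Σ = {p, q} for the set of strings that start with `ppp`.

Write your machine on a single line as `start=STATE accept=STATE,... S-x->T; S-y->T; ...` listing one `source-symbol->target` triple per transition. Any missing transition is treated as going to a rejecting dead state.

start=A; accept=D; A-p->B; A-q->E; B-p->C; B-q->E; C-p->D; C-q->E; D-p->D; D-q->D; E-p->E; E-q->E

Walk along `ppp` while the input agrees: from A take `p` to B, and so on. Any deviation drops to the rejecting sink E. Once D is reached the prefix is confirmed and every continuation is accepted.
A 5-state machine:
       p  q 
>  A   B  E 
   B   C  E 
   C   D  E 
 * D   D  D 
   E   E  E 
(> = start, * = accepting)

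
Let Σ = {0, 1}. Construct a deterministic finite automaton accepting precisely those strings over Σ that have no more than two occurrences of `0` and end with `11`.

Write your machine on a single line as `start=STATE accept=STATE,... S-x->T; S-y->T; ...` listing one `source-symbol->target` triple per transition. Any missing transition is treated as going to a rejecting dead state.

Build one automaton per condition and run them in lockstep. The first has 4 states tracking the count of `0`s, saturating at 3; the second has 3 states tracking how much of the suffix `11` has currently been matched. A product state is a pair (one from each), accepting exactly when both do. Minimizing collapses redundant product states.
A 10-state machine:
       0  1 
>  A   B  C 
   B   D  E 
   C   B  F 
   D   G  H 
   E   D  I 
 * F   B  F 
   G   G  G 
   H   G  J 
 * I   D  I 
 * J   G  J 
(> = start, * = accepting)

start=A; accept=F,I,J; A-0->B; A-1->C; B-0->D; B-1->E; C-0->B; C-1->F; D-0->G; D-1->H; E-0->D; E-1->I; F-0->B; F-1->F; G-0->G; G-1->G; H-0->G; H-1->J; I-0->D; I-1->I; J-0->G; J-1->J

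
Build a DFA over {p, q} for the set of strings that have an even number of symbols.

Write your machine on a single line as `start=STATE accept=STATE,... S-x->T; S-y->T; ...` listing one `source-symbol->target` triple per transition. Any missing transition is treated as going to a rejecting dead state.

Count input length modulo 2: every symbol advances one step around the cycle A → B → A. Accept at A.
2 states suffice.
       p  q 
>* A   B  B 
   B   A  A 
(> = start, * = accepting)

start=A; accept=A; A-p->B; A-q->B; B-p->A; B-q->A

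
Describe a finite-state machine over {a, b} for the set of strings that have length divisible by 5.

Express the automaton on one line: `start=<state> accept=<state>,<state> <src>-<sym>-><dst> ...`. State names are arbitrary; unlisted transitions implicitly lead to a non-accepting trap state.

start=S0 accept=S0 S0-a->S1 S0-b->S1 S1-a->S2 S1-b->S2 S2-a->S3 S2-b->S3 S3-a->S4 S3-b->S4 S4-a->S0 S4-b->S0

Count input length modulo 5: every symbol advances one step around the cycle S0 → S1 → S2 → S3 → S4 → S0. Accept at S0.
        a   b  
>* S0   S1  S1 
   S1   S2  S2 
   S2   S3  S3 
   S3   S4  S4 
   S4   S0  S0 
(> = start, * = accepting)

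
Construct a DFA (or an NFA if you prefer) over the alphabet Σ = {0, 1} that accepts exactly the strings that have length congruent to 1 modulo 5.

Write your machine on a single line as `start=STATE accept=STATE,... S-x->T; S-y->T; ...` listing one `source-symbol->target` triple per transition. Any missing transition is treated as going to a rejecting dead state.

start=A; accept=B; A-0->B; A-1->B; B-0->C; B-1->C; C-0->D; C-1->D; D-0->E; D-1->E; E-0->A; E-1->A

Only the length mod 5 matters, so use a 5-cycle: from any state, every input symbol moves to the next state, wrapping E back to A. Mark B accepting.
       0  1 
>  A   B  B 
 * B   C  C 
   C   D  D 
   D   E  E 
   E   A  A 
(> = start, * = accepting)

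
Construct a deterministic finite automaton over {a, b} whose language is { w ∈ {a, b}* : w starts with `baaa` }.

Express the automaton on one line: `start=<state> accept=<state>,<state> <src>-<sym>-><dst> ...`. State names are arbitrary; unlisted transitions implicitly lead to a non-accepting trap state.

Walk along `baaa` while the input agrees: from S0 take `b` to S1, and so on. Any deviation drops to the rejecting sink S5. Once S4 is reached the prefix is confirmed and every continuation is accepted.
A 6-state machine:
        a   b  
>  S0   S5  S1 
   S1   S2  S5 
   S2   S3  S5 
   S3   S4  S5 
 * S4   S4  S4 
   S5   S5  S5 
(> = start, * = accepting)

start=S0 accept=S4 S0-a->S5 S0-b->S1 S1-a->S2 S1-b->S5 S2-a->S3 S2-b->S5 S3-a->S4 S3-b->S5 S4-a->S4 S4-b->S4 S5-a->S5 S5-b->S5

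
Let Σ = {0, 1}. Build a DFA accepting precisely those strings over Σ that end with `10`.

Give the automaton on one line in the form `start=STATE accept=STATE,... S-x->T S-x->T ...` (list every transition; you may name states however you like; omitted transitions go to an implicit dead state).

Let each state record the length of the longest suffix of the input read so far that is also a prefix of `10`. q1 means the last symbol is `1`; q2 means the last 2 symbols are `10`. Accept only at q2, where the string currently ends in `10`.
        0   1  
>  q0   q0  q1 
   q1   q2  q1 
 * q2   q0  q1 
(> = start, * = accepting)

start=q0 accept=q2 q0-0->q0 q0-1->q1 q1-0->q2 q1-1->q1 q2-0->q0 q2-1->q1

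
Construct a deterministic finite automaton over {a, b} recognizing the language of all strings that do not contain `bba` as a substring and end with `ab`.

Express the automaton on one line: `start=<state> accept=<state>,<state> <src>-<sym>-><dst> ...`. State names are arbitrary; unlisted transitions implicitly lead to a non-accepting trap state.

Run two small machines in parallel and take their product. One (4 states) tracks partial matches of the forbidden pattern `bba`; the other (3 states) tracks how much of the suffix `ab` has currently been matched. Each combined state is a pair, one component from each; accept when both components accept.
With 8 states:
        a   b  
>  s0   s1  s2 
   s1   s1  s3 
   s2   s1  s4 
 * s3   s1  s4 
   s4   s5  s4 
   s5   s5  s6 
   s6   s5  s7 
   s7   s5  s7 
(> = start, * = accepting)

start=s0 accept=s3 s0-a->s1 s0-b->s2 s1-a->s1 s1-b->s3 s2-a->s1 s2-b->s4 s3-a->s1 s3-b->s4 s4-a->s5 s4-b->s4 s5-a->s5 s5-b->s6 s6-a->s5 s6-b->s7 s7-a->s5 s7-b->s7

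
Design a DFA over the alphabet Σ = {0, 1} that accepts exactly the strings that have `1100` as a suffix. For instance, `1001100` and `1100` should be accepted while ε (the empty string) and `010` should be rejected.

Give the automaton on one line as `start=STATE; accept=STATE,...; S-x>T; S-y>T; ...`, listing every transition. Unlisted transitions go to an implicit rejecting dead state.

start=s0; accept=s4; s0-0>s0; s0-1>s1; s1-0>s0; s1-1>s2; s2-0>s3; s2-1>s2; s3-0>s4; s3-1>s1; s4-0>s0; s4-1>s1

Remember how much of `1100` the current input suffix matches. State s0 means no match yet; s1 means the last symbol is `1`; s2 means the last 2 symbols are `11`; s3 means the last 3 symbols are `110`; s4 means the last 4 symbols are `1100`. Only s4 accepts. On a mismatch, fall back to the longest proper suffix that is still a prefix of `1100`.
With 5 states:
        0   1  
>  s0   s0  s1 
   s1   s0  s2 
   s2   s3  s2 
   s3   s4  s1 
 * s4   s0  s1 
(> = start, * = accepting)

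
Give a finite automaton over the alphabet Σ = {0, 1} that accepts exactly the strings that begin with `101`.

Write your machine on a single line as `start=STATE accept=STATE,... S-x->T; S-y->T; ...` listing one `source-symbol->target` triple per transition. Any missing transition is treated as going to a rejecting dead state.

start=q0; accept=q3; q0-0->q4; q0-1->q1; q1-0->q2; q1-1->q4; q2-0->q4; q2-1->q3; q3-0->q3; q3-1->q3; q4-0->q4; q4-1->q4

Check the first 3 symbols one by one: q0 through q2 record how many have matched `101` so far; any wrong symbol goes to the dead state q4. After all 3 match we enter the accepting sink q3.
5 states suffice.
        0   1  
>  q0   q4  q1 
   q1   q2  q4 
   q2   q4  q3 
 * q3   q3  q3 
   q4   q4  q4 
(> = start, * = accepting)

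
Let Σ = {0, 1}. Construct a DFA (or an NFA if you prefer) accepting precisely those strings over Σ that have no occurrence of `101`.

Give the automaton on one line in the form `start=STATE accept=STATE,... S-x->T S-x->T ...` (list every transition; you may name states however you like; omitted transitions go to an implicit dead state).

Track partial matches of the forbidden pattern `101`. State s3 is a dead state reached once `101` has occurred; every other state accepts. s0 means no part of `101` is currently matched.
4 states suffice.
        0   1  
>* s0   s0  s1 
 * s1   s2  s1 
 * s2   s0  s3 
   s3   s3  s3 
(> = start, * = accepting)

start=s0 accept=s0,s1,s2 s0-0->s0 s0-1->s1 s1-0->s2 s1-1->s1 s2-0->s0 s2-1->s3 s3-0->s3 s3-1->s3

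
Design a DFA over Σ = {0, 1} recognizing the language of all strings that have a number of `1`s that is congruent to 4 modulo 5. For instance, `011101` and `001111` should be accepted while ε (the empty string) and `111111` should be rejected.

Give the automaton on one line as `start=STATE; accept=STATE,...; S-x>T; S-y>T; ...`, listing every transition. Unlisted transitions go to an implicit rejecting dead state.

start=S0; accept=S4; S0-0>S0; S0-1>S1; S1-0>S1; S1-1>S2; S2-0>S2; S2-1>S3; S3-0>S3; S3-1>S4; S4-0>S4; S4-1>S0

Keep the running count of `1`s modulo 5: each `1` advances along the cycle S0 → S1 → S2 → S3 → S4 → S0 while other symbols loop. Accept at S4.
        0   1  
>  S0   S0  S1 
   S1   S1  S2 
   S2   S2  S3 
   S3   S3  S4 
 * S4   S4  S0 
(> = start, * = accepting)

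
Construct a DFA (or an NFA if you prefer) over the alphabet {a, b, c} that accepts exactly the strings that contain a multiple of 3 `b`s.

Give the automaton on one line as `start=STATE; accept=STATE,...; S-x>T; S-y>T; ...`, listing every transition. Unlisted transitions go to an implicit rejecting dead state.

start=q0; accept=q0; q0-a>q0; q0-b>q1; q0-c>q0; q1-a>q1; q1-b>q2; q1-c>q1; q2-a>q2; q2-b>q0; q2-c>q2

Keep the running count of `b`s modulo 3: each `b` advances along the cycle q0 → q1 → q2 → q0 while other symbols loop. Accept at q0.
With 3 states:
        a   b   c  
>* q0   q0  q1  q0 
   q1   q1  q2  q1 
   q2   q2  q0  q2 
(> = start, * = accepting)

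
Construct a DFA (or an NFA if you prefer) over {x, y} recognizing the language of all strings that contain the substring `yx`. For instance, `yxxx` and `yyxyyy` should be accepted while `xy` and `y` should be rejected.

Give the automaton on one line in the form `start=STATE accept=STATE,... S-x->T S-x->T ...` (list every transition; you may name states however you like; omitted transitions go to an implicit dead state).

start=A accept=C A-x->A A-y->B B-x->C B-y->B C-x->C C-y->C

Track how much of `yx` has been matched so far: state A is no progress, C is the absorbing accept state reached once `yx` has occurred. Intermediate states record partial matches; on a mismatch, fall back to the longest reusable overlap.
A 3-state machine:
       x  y 
>  A   A  B 
   B   C  B 
 * C   C  C 
(> = start, * = accepting)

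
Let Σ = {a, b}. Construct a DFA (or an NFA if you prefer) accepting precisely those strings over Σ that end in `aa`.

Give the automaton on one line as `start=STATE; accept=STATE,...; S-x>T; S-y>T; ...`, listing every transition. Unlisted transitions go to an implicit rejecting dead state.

start=S0; accept=S2; S0-a>S1; S0-b>S0; S1-a>S2; S1-b>S0; S2-a>S2; S2-b>S0

Let each state record the length of the longest suffix of the input read so far that is also a prefix of `aa`. S1 means the last symbol is `a`; S2 means the last 2 symbols are `aa`. Accept only at S2, where the string currently ends in `aa`.
A 3-state machine:
        a   b  
>  S0   S1  S0 
   S1   S2  S0 
 * S2   S2  S0 
(> = start, * = accepting)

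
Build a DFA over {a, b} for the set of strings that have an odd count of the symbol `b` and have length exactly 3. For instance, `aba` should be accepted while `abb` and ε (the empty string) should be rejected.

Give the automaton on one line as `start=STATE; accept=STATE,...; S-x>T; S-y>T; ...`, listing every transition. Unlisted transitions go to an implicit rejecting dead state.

start=q0; accept=q6; q0-a>q1; q0-b>q2; q1-a>q3; q1-b>q4; q2-a>q4; q2-b>q3; q3-a>q5; q3-b>q6; q4-a>q6; q4-b>q5; q5-a>q5; q5-b>q5; q6-a>q5; q6-b>q5

Handle the two conditions separately and then intersect. One (2 states) tracks the count of `b`s modulo 2; the other (5 states) tracks the input length, saturating at 4. Each combined state is a pair, one component from each; accept when both components accept. Minimizing collapses redundant product states.
7 states suffice.
        a   b  
>  q0   q1  q2 
   q1   q3  q4 
   q2   q4  q3 
   q3   q5  q6 
   q4   q6  q5 
   q5   q5  q5 
 * q6   q5  q5 
(> = start, * = accepting)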